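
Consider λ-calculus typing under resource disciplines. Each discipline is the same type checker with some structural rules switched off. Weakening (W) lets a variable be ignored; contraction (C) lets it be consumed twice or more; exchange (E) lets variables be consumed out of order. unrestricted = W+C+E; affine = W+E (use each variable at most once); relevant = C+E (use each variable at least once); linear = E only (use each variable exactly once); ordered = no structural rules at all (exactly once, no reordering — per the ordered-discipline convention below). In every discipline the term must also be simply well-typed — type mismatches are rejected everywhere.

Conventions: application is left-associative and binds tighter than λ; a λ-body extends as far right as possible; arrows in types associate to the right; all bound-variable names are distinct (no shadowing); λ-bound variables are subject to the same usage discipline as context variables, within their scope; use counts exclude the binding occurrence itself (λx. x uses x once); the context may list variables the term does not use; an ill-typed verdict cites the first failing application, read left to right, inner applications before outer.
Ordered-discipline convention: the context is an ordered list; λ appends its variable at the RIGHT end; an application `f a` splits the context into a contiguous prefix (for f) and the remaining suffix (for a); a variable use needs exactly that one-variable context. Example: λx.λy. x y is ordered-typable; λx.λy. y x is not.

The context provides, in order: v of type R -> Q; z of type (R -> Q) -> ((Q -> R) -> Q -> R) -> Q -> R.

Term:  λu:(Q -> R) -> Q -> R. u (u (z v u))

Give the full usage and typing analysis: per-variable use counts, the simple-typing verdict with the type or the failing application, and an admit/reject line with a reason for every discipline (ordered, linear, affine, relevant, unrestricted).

use counts: v ×1; z ×1; u (bound) ×3
order of uses: u, u, z, v, u
typing: well-typed at ((Q -> R) -> Q -> R) -> Q -> R
ordered: ✗ — repeated use of u ×3
linear: ✗ — repeated use of u ×3
affine: ✗ — repeated use of u ×3
relevant: ✓ — none of v, z, u goes unused
unrestricted: ✓ — well-typed at ((Q -> R) -> Q -> R) -> Q -> R; no restrictions here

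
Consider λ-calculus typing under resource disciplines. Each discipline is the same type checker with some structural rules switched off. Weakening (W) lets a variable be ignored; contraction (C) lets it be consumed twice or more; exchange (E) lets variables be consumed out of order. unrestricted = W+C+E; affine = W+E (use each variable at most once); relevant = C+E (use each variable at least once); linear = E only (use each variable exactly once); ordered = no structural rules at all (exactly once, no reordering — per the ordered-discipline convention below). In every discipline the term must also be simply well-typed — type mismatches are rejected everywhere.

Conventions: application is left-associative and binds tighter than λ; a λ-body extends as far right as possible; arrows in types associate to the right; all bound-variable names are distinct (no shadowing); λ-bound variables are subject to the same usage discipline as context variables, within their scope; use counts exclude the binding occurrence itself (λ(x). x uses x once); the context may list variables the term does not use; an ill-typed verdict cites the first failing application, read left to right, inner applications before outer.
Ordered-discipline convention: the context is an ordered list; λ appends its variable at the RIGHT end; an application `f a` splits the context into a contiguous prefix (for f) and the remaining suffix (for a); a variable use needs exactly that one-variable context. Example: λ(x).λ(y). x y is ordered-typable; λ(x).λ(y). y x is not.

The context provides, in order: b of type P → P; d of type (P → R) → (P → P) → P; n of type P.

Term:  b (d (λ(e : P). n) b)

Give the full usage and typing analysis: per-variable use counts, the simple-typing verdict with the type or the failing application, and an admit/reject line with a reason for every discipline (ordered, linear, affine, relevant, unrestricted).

counts: b: 2; d: 1; n: 1; e [bound]: 0
use order (left to right): b, d, n, b
typing: ill-typed: argument of type P → P where P → R is required
ordered: ✗, not simply typable
linear: ✗, fails simple typing
affine: ✗, a type mismatch blocks all five
relevant: ✗, the type mismatch rejects it
unrestricted: ✗, not simply typable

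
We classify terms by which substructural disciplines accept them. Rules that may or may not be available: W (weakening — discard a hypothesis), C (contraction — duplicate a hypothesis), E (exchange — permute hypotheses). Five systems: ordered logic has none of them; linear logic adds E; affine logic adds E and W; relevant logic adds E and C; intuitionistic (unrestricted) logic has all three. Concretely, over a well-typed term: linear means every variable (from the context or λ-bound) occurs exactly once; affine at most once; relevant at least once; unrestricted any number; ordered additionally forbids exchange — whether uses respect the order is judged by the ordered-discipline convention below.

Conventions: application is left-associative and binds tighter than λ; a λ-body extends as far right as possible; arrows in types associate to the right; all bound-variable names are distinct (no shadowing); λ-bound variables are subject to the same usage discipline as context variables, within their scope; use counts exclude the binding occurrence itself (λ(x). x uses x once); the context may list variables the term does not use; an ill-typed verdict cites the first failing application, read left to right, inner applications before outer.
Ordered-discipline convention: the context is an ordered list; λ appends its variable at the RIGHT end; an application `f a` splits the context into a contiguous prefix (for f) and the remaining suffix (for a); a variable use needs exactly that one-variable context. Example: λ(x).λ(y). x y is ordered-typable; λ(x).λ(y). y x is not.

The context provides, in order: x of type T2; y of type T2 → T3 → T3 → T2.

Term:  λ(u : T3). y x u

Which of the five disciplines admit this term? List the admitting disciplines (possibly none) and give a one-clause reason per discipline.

admitting disciplines: linear, affine, relevant, unrestricted
variable uses: x: 1, y: 1, u (λ-bound): 1
uses in reading order: y, x, u
typing: well-typed — term : T3 → T3 → T2
ordered: ✗, needs exchange: uses follow y, x, u
linear: ✓, each of x, y, u used exactly once
affine: ✓, at most one use each (x, y, u)
relevant: ✓, x, y, u: all used, weakening unneeded
unrestricted: ✓, type-checks (T3 → T3 → T2) and nothing is barred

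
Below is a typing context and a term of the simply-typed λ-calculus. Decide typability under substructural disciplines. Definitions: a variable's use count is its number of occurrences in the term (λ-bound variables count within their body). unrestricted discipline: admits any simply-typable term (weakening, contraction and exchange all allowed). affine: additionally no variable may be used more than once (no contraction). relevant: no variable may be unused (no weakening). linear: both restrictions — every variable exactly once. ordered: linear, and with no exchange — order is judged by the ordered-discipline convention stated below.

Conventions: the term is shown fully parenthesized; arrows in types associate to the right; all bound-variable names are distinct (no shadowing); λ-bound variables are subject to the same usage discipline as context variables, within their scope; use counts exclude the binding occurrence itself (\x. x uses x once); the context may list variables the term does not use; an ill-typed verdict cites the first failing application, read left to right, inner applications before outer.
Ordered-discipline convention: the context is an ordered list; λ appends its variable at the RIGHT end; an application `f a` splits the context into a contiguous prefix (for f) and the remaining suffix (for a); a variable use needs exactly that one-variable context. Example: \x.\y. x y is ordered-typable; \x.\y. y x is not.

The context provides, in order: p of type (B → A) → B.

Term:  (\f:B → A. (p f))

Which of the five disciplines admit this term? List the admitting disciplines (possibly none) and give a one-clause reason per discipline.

admitted in: ordered, linear, affine, relevant, unrestricted
variable uses: p=1, f (bound)=1
use order (left to right): p, f
typing: ✓ — (B → A) → B
ordered: ✓ — p, f once each; derivable with no W/C/E
linear: ✓ — single use per variable (p, f)
affine: ✓ — at most one use each (p, f)
relevant: ✓ — every one of p, f appears
unrestricted: ✓ — type-checks ((B → A) → B) and nothing is barred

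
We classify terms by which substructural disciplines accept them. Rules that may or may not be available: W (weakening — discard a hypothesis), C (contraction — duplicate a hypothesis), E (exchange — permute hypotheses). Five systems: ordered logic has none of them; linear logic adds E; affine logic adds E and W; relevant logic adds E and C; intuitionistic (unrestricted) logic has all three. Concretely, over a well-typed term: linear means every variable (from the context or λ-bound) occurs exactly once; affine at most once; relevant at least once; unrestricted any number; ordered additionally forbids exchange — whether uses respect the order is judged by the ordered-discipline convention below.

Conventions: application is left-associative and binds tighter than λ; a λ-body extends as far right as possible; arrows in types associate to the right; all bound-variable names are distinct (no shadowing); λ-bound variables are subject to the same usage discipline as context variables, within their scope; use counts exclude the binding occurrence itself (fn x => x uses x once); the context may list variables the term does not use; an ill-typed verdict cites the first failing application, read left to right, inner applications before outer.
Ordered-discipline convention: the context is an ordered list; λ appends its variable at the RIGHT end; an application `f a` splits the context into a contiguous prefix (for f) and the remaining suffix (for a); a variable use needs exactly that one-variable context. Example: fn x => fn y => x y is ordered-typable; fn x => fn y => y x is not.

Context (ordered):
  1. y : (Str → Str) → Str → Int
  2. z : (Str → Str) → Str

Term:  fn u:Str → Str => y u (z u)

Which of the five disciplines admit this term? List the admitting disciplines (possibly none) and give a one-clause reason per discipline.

admitted by: relevant, unrestricted
use counts: y=1, z=1, u [bound]=2
use order (left to right): y, u, z, u
typing: well-typed at (Str → Str) → Int
ordered: ✗, repeated use of u ×2
linear: ✗, repeated use of u ×2
affine: ✗, repeated use of u ×2
relevant: ✓, y, z, u: all used, weakening unneeded
unrestricted: ✓, well-typed at (Str → Str) → Int; no restrictions here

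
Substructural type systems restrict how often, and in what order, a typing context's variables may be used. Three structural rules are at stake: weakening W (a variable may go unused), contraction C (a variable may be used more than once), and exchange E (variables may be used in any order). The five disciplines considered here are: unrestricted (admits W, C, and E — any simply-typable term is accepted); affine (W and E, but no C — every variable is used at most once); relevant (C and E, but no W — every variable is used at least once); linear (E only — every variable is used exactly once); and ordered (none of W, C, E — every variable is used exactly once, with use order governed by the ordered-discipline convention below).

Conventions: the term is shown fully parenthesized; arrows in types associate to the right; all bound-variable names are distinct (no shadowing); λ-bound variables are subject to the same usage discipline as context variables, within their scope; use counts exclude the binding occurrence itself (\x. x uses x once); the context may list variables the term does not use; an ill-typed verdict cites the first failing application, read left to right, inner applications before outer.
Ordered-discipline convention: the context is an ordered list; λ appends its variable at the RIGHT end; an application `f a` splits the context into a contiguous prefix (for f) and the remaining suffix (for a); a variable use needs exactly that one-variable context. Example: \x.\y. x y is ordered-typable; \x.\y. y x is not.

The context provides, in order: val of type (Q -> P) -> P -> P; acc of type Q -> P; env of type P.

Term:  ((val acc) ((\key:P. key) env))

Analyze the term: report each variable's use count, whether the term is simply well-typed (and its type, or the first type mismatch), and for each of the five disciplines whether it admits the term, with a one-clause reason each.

use counts: val ×1; acc ×1; env ×1; key (λ-bound) ×1
order of uses: val, acc, key, env
typing: well-typed — term : P
ordered: ✓ — val, acc, env, key once each; derivable with no W/C/E
linear: ✓ — exactly-once usage across val, acc, env, key
affine: ✓ — at most one use each (val, acc, env, key)
relevant: ✓ — every one of val, acc, env, key appears
unrestricted: ✓ — type-checks (P) and nothing is barred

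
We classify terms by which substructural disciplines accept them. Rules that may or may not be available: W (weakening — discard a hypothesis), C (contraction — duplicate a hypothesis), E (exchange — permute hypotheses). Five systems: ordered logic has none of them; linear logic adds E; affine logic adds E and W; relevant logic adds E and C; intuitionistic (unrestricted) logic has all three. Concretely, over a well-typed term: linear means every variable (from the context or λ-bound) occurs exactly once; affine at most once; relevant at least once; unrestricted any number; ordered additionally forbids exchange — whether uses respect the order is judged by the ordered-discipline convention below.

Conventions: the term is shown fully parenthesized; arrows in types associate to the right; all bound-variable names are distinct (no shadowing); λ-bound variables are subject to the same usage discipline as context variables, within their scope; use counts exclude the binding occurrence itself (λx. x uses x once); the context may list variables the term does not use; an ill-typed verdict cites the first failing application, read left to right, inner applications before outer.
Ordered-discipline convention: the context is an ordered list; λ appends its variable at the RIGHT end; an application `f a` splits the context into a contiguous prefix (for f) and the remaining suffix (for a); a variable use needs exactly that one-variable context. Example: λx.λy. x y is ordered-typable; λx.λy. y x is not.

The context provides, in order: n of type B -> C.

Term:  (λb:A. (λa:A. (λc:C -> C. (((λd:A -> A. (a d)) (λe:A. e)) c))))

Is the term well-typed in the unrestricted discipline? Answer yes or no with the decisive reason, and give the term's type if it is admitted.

no — the type mismatch rejects it
use counts: n: 0×, b (bound): 0×, a (bound): 1×, c (bound): 1×, d (bound): 1×, e (bound): 1×
order of uses: a, d, e, c
typing: ill-typed: can't apply a value of type A
per-discipline verdicts: ordered ✗; linear ✗; affine ✗; relevant ✗; unrestricted ✗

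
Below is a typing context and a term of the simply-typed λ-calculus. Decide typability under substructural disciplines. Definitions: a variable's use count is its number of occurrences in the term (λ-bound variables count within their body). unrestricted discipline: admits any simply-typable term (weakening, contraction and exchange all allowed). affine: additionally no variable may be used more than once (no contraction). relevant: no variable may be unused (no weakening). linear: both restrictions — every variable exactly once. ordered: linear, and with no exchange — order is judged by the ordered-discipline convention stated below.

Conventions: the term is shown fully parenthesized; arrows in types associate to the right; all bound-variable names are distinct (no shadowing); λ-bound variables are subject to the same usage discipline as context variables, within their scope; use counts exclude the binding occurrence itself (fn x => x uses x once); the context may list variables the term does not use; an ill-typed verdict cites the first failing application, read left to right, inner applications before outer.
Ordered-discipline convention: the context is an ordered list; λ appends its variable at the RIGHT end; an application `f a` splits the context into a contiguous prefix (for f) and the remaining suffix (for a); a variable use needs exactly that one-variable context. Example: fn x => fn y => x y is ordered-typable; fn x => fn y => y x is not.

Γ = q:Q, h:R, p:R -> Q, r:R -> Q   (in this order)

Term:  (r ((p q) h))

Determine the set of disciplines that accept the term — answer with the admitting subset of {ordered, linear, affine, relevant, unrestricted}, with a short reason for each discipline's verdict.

admitted in: none
counts: q: 1×, h: 1×, p: 1×, r: 1×
uses in reading order: r, p, q, h
typing: ill-typed: argument of type Q where R is required
ordered: ✗, fails simple typing
linear: ✗, a type mismatch blocks all five
affine: ✗, the type mismatch rejects it
relevant: ✗, not simply typable
unrestricted: ✗, fails simple typing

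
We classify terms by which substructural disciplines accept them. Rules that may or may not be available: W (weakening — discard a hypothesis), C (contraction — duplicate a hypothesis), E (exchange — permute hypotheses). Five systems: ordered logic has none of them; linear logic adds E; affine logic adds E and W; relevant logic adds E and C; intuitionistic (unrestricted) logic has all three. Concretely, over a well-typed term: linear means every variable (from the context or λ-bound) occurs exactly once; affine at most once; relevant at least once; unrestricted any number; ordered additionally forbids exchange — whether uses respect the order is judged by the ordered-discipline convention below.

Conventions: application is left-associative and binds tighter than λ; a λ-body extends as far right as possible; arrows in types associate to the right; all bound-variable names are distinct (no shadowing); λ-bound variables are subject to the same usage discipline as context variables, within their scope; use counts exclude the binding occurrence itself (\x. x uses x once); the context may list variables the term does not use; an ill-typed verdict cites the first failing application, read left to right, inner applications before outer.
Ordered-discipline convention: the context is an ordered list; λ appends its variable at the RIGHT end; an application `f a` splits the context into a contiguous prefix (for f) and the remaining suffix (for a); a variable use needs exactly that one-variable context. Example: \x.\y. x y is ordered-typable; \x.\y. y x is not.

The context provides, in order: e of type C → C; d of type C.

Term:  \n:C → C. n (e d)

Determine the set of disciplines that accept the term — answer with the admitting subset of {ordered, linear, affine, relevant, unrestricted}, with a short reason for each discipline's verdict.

admitted in: linear, affine, relevant, unrestricted
variable uses: e=1; d=1; n [bound]=1
use order (left to right): n, e, d
typing: the term checks, with type (C → C) → C
ordered: ✗, no contiguous prefix/suffix split fits n, e, d
linear: ✓, each of e, d, n used exactly once
affine: ✓, e, d, n: no repeats, contraction unneeded
relevant: ✓, every one of e, d, n appears
unrestricted: ✓, well-typed at (C → C) → C; no restrictions here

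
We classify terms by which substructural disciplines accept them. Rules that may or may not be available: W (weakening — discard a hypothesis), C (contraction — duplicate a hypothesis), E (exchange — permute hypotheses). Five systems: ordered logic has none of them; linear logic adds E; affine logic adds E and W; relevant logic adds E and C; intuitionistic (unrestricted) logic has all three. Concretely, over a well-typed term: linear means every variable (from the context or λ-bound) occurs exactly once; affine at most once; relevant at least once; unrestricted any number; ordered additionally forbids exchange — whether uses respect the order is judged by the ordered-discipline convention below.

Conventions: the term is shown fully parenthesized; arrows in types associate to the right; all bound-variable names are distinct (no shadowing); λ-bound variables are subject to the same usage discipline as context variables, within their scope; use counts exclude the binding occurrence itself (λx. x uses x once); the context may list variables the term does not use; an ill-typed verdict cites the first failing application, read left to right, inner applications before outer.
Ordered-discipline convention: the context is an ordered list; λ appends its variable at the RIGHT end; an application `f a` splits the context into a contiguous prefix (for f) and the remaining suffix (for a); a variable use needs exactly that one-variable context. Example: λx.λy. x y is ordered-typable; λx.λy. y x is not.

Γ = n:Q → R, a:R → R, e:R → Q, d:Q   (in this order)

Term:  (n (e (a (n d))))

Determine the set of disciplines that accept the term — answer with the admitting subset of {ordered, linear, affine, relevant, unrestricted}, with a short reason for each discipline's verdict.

admitting disciplines: relevant, unrestricted
counts: n=2, a=1, e=1, d=1
order of uses: n, e, a, n, d
typing: ✓ — R
ordered ✗ (needs contraction — n ×2)
linear ✗ (needs contraction — n ×2)
affine ✗ (needs contraction — n ×2)
relevant ✓ (n, a, e, d: all used, weakening unneeded)
unrestricted ✓ (well-typed at R; no restrictions here)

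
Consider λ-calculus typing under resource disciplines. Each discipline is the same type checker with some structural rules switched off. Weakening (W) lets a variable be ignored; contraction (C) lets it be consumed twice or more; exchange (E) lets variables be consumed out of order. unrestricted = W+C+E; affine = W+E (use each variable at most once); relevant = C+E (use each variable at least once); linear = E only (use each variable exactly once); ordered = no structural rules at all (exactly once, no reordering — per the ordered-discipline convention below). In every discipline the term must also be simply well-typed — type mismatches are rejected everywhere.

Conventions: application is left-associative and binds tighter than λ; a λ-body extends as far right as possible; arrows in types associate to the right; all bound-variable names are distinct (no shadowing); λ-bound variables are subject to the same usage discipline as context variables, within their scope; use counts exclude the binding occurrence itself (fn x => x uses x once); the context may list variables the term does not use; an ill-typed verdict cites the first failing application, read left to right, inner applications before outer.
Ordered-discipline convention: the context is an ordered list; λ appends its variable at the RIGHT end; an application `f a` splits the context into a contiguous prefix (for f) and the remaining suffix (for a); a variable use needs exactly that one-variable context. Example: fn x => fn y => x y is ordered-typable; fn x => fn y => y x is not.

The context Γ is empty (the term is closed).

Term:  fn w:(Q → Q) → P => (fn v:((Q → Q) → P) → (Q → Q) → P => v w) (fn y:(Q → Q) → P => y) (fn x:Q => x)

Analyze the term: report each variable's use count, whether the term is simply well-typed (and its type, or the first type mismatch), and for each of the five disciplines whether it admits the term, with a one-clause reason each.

use counts: w (bound): 1, v (bound): 1, y (bound): 1, x (bound): 1
use order (left to right): v, w, y, x
typing: well-typed — term : ((Q → Q) → P) → P
ordered: ✗, no contiguous prefix/suffix split fits v, w, y, x
linear: ✓, w, v, y, x: one use apiece
affine: ✓, at most one use each (w, v, y, x)
relevant: ✓, at least one use each (w, v, y, x)
unrestricted: ✓, type-checks (((Q → Q) → P) → P) and nothing is barred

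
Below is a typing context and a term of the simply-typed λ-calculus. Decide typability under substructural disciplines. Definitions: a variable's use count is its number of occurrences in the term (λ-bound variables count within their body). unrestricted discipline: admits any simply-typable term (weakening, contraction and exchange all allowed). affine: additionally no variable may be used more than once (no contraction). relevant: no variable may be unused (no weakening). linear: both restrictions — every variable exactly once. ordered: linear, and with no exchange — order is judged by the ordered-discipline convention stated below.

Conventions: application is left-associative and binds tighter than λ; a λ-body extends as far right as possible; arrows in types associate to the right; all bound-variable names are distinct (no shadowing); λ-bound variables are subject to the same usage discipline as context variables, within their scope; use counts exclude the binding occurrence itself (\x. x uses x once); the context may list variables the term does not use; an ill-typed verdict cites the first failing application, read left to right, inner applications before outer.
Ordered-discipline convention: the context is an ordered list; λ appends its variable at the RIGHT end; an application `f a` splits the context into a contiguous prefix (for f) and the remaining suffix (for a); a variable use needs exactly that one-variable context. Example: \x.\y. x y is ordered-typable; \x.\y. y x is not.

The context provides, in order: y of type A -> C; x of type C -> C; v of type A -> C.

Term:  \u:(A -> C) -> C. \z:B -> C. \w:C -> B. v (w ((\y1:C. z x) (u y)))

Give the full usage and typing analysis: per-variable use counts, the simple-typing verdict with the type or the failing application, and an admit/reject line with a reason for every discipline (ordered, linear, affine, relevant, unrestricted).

usage: y: 1×, x: 1×, v: 1×, u (λ-bound): 1×, z (λ-bound): 1×, w (λ-bound): 1×, y1 (λ-bound): 0×
uses in reading order: v, w, z, x, u, y
typing: ill-typed: an application expects B but receives C -> C
ordered ✗ (not simply typable)
linear ✗ (fails simple typing)
affine ✗ (a type mismatch blocks all five)
relevant ✗ (the type mismatch rejects it)
unrestricted ✗ (not simply typable)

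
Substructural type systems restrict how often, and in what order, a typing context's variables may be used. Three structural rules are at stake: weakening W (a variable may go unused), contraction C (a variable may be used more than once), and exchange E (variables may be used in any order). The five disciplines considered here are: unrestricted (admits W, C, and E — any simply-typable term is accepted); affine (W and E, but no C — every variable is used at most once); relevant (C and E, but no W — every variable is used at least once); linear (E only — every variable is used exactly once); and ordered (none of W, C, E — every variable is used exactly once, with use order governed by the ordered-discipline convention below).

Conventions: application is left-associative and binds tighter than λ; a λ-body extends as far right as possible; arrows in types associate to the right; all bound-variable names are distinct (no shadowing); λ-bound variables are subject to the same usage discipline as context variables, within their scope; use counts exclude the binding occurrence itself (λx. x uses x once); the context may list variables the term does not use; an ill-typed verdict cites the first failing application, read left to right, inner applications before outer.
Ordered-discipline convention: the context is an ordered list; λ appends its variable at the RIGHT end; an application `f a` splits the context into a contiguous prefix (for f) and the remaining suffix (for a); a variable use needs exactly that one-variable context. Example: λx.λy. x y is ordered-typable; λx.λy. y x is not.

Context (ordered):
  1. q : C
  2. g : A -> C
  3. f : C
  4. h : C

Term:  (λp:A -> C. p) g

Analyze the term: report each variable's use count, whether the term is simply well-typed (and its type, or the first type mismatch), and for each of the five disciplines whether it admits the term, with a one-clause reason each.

counts: q: 0×; g: 1×; f: 0×; h: 0×; p [bound]: 1×
use order (left to right): p, g
typing: well-typed — term : A -> C
ordered: ✗ — q, f, h left unused
linear: ✗ — q, f, h left unused
affine: ✓ — none of q, g, f, h, p used more than once
relevant: ✗ — q, f, h left unused
unrestricted: ✓ — simply typable at A -> C; W, C, E all held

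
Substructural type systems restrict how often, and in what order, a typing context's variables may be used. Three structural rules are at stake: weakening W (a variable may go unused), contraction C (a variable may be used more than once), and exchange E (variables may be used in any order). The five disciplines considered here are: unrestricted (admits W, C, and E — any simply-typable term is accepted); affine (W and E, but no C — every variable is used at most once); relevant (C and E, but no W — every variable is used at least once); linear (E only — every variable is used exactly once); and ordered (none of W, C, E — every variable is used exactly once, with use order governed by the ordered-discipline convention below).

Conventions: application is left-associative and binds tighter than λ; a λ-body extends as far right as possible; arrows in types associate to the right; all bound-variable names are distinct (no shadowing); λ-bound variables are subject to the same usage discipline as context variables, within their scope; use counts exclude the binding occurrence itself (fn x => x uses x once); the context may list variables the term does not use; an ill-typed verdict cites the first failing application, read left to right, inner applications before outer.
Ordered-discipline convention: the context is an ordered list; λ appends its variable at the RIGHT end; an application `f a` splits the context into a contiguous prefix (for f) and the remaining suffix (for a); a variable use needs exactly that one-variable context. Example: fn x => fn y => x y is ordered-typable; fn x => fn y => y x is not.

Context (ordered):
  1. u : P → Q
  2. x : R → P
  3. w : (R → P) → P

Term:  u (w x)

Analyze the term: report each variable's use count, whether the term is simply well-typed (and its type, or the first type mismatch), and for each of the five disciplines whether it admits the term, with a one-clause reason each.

counts: u: 1, x: 1, w: 1
use order (left to right): u, w, x
typing: the term checks, with type Q
ordered: ✗ — needs exchange: uses follow u, w, x
linear: ✓ — exactly-once usage across u, x, w
affine: ✓ — none of u, x, w used more than once
relevant: ✓ — at least one use each (u, x, w)
unrestricted: ✓ — simply typable at Q; W, C, E all held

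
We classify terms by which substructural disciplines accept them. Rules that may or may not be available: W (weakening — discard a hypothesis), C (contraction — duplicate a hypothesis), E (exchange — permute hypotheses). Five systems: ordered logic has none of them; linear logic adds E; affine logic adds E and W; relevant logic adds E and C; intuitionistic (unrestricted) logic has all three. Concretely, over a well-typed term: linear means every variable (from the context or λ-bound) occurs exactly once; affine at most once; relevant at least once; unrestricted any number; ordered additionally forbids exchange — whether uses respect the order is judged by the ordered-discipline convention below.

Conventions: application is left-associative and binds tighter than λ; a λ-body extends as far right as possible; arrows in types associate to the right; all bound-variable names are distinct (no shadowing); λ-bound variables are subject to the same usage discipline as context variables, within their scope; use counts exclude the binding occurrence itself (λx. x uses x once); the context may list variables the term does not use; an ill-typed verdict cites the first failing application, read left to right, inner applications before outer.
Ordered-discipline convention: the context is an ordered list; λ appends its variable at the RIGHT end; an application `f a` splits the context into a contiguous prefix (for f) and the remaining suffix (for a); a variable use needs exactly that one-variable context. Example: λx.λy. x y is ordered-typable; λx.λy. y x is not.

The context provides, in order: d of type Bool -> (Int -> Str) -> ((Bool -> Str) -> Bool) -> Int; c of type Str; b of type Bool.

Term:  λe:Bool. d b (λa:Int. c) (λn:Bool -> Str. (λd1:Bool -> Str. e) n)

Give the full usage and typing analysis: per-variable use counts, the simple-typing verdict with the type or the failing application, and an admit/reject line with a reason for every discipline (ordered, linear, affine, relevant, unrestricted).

use counts: d ×1, c ×1, b ×1, e (λ-bound) ×1, a (λ-bound) ×0, n (λ-bound) ×1, d1 (λ-bound) ×0
order of uses: d, b, c, e, n
typing: ✓ — Bool -> Int
ordered ✗ (needs weakening: a, d1 unused)
linear ✗ (needs weakening: a, d1 unused)
affine ✓ (none of d, c, b, e, a, n, d1 used more than once)
relevant ✗ (needs weakening: a, d1 unused)
unrestricted ✓ (well-typed at Bool -> Int; no restrictions here)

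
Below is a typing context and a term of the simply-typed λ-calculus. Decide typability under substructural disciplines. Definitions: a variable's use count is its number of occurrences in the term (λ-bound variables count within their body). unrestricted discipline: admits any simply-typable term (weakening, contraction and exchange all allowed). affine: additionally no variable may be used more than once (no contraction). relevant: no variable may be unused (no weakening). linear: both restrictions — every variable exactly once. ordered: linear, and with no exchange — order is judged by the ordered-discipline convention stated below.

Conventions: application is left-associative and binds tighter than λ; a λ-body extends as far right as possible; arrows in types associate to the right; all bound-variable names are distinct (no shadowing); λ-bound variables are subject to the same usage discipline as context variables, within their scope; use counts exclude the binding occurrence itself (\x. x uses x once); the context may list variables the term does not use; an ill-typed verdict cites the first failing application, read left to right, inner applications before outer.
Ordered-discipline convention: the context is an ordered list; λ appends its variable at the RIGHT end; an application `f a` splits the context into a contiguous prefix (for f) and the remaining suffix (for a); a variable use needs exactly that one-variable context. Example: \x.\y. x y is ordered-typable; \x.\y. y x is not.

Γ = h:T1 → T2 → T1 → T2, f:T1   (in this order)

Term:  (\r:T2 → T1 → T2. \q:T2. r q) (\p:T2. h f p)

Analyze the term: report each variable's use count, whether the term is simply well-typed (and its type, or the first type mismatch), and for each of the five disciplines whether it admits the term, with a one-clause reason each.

use counts: h=1, f=1, r (bound)=1, q (bound)=1, p (bound)=1
left-to-right use order: r, q, h, f, p
typing: ✓ — T2 → T1 → T2
ordered: ✓ — h, f, r, q, p: once each, no exchange needed
linear: ✓ — each of h, f, r, q, p used exactly once
affine: ✓ — no duplicate uses among h, f, r, q, p
relevant: ✓ — none of h, f, r, q, p goes unused
unrestricted: ✓ — type-checks (T2 → T1 → T2) and nothing is barred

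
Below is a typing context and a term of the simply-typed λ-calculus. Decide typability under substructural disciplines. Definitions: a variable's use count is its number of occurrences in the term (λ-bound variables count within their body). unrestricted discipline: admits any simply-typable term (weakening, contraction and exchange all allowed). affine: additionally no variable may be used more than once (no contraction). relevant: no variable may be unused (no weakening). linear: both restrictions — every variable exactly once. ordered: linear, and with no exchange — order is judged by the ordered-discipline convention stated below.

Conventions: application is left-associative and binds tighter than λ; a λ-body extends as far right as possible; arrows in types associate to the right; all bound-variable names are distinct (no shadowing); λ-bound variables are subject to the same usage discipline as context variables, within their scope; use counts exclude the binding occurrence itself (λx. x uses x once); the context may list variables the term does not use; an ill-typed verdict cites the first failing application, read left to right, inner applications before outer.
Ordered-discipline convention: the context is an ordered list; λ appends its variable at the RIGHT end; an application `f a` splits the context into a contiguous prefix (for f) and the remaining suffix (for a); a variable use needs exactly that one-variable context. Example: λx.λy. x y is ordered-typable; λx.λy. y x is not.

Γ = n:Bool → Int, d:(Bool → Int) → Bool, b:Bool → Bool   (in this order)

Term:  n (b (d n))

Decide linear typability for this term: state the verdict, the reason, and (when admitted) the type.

no — needs contraction — n ×2
counts: n=2; d=1; b=1
use order (left to right): n, b, d, n
typing: the term checks, with type Int
summary: ordered ✗, linear ✗, affine ✗, relevant ✓, unrestricted ✓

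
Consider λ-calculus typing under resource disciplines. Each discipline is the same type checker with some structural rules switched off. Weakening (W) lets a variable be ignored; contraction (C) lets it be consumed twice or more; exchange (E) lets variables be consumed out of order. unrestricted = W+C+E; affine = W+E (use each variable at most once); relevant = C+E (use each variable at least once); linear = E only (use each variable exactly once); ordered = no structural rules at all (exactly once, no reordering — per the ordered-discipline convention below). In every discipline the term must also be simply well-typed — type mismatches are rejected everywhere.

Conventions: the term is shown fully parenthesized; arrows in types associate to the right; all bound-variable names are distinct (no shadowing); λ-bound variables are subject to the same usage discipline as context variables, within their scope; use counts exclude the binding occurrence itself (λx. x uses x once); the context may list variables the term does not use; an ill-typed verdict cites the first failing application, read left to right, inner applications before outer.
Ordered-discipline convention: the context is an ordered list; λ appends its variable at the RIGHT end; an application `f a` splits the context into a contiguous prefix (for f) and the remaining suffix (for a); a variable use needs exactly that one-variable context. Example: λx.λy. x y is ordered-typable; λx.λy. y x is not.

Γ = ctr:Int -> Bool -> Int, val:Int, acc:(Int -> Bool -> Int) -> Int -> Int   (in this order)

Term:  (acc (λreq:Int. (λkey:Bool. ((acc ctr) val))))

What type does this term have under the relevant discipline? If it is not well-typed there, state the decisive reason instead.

not well-typed under relevant — req, key never used (weakening)
usage: ctr: 1; val: 1; acc: 2; req (λ-bound): 0; key (λ-bound): 0
left-to-right use order: acc, acc, ctr, val
typing: well-typed at Int -> Int
per-discipline verdicts: ordered ✗; linear ✗; affine ✗; relevant ✗; unrestricted ✓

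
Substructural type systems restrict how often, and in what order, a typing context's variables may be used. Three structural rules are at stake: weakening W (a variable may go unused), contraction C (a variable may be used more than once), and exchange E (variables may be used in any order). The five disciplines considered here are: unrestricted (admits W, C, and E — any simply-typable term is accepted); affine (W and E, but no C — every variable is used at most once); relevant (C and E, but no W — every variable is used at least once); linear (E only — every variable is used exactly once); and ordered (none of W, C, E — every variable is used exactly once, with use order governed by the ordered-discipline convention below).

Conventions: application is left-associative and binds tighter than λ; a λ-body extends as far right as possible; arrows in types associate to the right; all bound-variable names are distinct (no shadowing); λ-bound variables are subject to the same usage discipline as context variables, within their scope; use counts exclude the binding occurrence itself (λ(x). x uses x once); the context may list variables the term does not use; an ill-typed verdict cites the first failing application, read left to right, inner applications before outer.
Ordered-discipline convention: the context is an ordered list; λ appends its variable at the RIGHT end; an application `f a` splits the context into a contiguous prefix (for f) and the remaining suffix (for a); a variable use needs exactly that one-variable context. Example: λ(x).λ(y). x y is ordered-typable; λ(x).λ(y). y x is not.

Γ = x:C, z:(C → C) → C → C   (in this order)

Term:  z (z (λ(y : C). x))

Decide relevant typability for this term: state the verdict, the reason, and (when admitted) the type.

no — y never used (weakening)
usage: x: 1; z: 2; y [bound]: 0
uses in reading order: z, z, x
typing: ✓ — C → C
per-discipline verdicts: ordered ✗; linear ✗; affine ✗; relevant ✗; unrestricted ✓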